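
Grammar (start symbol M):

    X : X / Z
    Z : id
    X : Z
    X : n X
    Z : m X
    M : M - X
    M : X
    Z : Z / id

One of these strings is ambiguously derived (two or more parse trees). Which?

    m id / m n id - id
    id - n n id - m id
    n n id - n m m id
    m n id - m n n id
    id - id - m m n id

m id / m n id - id: 2 trees
id - n n id - m id: 1 tree
n n id - n m m id: 1 tree
m n id - m n n id: 1 tree
id - id - m m n id: 1 tree

m id / m n id - id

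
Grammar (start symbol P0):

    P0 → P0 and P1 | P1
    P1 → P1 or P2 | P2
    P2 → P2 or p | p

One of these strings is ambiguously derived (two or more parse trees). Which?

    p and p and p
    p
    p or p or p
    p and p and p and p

p and p and p: 1 tree
p: 1 tree
p or p or p: 4 trees
p and p and p and p: 1 tree

p or p or p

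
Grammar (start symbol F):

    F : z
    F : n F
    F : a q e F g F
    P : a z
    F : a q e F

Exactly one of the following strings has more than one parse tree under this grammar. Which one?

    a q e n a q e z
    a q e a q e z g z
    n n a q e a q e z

a q e a q e z g z

a q e n a q e z: 1 tree
a q e a q e z g z: 2 trees
n n a q e a q e z: 1 tree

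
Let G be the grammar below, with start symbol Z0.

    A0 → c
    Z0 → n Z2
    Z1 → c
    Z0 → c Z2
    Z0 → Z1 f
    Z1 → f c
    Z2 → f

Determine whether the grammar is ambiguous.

Witness: c f

Derivation 1: Z0 ⇒ c Z2 ⇒ c f
Derivation 2: Z0 ⇒ Z1 f ⇒ c f

Two distinct leftmost derivations for the same string.

Ambiguous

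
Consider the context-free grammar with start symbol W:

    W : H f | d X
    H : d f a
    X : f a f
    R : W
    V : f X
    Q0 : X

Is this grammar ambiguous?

Witness: d f a f

Derivation 1: W ⇒ H f ⇒ d f a f
Derivation 2: W ⇒ d X ⇒ d f a f

Two distinct leftmost derivations for the same string.

Ambiguous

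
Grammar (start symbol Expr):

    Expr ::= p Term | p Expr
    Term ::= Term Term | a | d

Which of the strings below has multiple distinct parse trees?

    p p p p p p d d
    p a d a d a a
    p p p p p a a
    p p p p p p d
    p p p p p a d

p a d a d a a

p p p p p p d d: 1 tree
p a d a d a a: 42 trees
p p p p p a a: 1 tree
p p p p p p d: 1 tree
p p p p p a d: 1 tree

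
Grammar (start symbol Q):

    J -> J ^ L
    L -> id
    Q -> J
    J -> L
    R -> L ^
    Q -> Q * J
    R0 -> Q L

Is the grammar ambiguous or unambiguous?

Unambiguous

Only Q, J, L are reachable from Q; ignoring the rest: Q → Q * J | J  ;  J → J ^ L | L  — a left-associative chain with L at the bottom. Each string factors uniquely by precedence.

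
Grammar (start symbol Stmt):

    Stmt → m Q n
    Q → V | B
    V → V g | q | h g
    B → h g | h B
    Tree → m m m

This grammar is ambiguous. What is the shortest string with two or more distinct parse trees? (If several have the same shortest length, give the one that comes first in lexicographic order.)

length 3: no string has ≥2 trees
length 4: m h g n has 2 parse trees

Two derivations of m h g n:
  Stmt ⇒ m Q n ⇒ m V n ⇒ m h g n
  Stmt ⇒ m Q n ⇒ m B n ⇒ m h g n

m h g n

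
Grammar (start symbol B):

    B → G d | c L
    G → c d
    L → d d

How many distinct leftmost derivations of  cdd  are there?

2

Parse trees for cdd:
  [B [G c d] d]
  [B c [L d d]]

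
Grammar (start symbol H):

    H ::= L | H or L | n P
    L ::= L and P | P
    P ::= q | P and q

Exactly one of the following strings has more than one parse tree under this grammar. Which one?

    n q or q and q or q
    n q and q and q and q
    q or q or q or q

n q or q and q or q

n q or q and q or q: 2 trees
n q and q and q and q: 1 tree
q or q or q or q: 1 tree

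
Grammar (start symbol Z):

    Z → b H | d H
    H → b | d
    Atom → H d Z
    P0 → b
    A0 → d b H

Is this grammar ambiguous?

Unambiguous

(Atom, P0, A0 are unreachable from Z, so their rules don't affect L(Z).) Restricted to the reachable nonterminals, every rule has the form A → t or A → t B, and no two rules for the same A share a first terminal. The grammar encodes a DFA — one run per string.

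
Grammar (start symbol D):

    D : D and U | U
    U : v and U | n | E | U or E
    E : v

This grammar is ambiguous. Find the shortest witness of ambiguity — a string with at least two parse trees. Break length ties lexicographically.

length 1: no string has ≥2 trees
length 3: v and n has 2 parse trees

Two derivations of v and n:
  D ⇒ D and U ⇒ U and U ⇒ E and U ⇒ v and U ⇒ v and n
  D ⇒ U ⇒ v and U ⇒ v and n

v and n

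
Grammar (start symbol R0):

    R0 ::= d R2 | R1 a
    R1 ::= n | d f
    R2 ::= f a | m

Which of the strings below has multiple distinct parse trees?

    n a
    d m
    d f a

n a: 1 tree
d m: 1 tree
d f a: 2 trees

d f a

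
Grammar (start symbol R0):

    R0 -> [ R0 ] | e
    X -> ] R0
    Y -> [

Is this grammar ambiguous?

Unambiguous

Only R0 is reachable from R0; ignoring the rest: Each string is a nest of matched brackets around a single atom. An opening bracket forces the recursive rule; an atom forces the base rule.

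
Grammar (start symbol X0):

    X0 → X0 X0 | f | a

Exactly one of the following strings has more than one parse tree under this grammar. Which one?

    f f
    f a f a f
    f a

f f: 1 tree
f a f a f: 14 trees
f a: 1 tree

f a f a f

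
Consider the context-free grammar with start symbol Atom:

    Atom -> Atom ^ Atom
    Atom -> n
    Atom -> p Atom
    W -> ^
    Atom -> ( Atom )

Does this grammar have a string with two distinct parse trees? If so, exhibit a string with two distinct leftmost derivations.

Ambiguous

Witness: p n ^ n

Derivation 1: Atom ⇒ Atom ^ Atom ⇒ p Atom ^ Atom ⇒ p n ^ Atom ⇒ p n ^ n
Derivation 2: Atom ⇒ p Atom ⇒ p Atom ^ Atom ⇒ p n ^ Atom ⇒ p n ^ n

Two distinct leftmost derivations for the same string.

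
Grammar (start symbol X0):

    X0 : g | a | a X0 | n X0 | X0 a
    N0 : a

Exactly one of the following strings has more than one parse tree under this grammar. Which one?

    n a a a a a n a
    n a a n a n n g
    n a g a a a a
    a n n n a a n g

n a g a a a a

n a a a a a n a: 1 tree
n a a n a n n g: 1 tree
n a g a a a a: 15 trees
a n n n a a n g: 1 tree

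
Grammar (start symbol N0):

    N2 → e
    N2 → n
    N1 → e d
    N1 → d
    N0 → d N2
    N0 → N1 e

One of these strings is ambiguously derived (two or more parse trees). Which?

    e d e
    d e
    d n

e d e: 1 tree
d e: 2 trees
d n: 1 tree

d e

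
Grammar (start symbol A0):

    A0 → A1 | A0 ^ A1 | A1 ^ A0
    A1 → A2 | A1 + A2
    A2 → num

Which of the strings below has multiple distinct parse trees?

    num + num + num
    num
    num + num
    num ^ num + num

num ^ num + num

num + num + num: 1 tree
num: 1 tree
num + num: 1 tree
num ^ num + num: 2 trees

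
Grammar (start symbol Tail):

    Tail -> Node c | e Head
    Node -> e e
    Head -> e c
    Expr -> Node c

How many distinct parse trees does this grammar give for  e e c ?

Parse trees for e e c:
  [Tail [Node e e] c]
  [Tail e [Head e c]]

2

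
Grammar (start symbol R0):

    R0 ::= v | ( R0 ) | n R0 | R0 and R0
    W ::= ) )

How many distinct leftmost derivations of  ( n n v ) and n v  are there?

1

Parse trees for ( n n v ) and n v:
  [R0 [R0 ( [R0 n [R0 n [R0 v]]] )] and [R0 n [R0 v]]]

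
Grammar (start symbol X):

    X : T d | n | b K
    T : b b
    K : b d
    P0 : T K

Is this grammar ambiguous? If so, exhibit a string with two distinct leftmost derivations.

Witness: b b d

Derivation 1: X ⇒ T d ⇒ b b d
Derivation 2: X ⇒ b K ⇒ b b d

Two distinct leftmost derivations for the same string.

Ambiguous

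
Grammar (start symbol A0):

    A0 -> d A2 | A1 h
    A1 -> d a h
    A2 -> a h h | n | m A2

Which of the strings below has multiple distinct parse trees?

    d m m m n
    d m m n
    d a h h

d m m m n: 1 tree
d m m n: 1 tree
d a h h: 2 trees

d a h h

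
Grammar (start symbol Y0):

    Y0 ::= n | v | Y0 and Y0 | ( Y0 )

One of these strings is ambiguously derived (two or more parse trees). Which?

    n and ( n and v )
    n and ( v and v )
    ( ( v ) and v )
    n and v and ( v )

n and ( n and v ): 1 tree
n and ( v and v ): 1 tree
( ( v ) and v ): 1 tree
n and v and ( v ): 2 trees

n and v and ( v )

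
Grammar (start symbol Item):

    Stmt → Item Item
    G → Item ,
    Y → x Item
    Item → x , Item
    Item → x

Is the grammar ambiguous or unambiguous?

(Stmt, G, Y are unreachable from Item, so their rules don't affect L(Item).) Right-recursive list with a separator: after each atom, whether the separator follows determines the rule. One parse per string.

Unambiguous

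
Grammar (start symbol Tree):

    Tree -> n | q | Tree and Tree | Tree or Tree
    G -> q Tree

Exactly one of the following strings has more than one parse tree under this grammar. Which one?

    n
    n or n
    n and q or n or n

n and q or n or n

n: 1 tree
n or n: 1 tree
n and q or n or n: 5 trees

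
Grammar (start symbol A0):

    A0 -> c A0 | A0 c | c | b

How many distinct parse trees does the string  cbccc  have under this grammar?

4

Parse trees for cbccc:
  [A0 c [A0 [A0 [A0 [A0 b] c] c] c]]
  [A0 [A0 c [A0 [A0 [A0 b] c] c]] c]
  [A0 [A0 [A0 c [A0 [A0 b] c]] c] c]
  [A0 [A0 [A0 [A0 c [A0 b]] c] c] c]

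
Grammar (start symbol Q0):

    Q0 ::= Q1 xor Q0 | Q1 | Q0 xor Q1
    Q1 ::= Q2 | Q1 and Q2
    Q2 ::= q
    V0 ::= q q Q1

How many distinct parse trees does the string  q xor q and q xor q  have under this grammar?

Parse trees for q xor q and q xor q:
  [Q0 [Q1 [Q2 q]] xor [Q0 [Q1 [Q1 [Q2 q]] and [Q2 q]] xor [Q0 [Q1 [Q2 q]]]]]
  [Q0 [Q1 [Q2 q]] xor [Q0 [Q0 [Q1 [Q1 [Q2 q]] and [Q2 q]]] xor [Q1 [Q2 q]]]]
  [Q0 [Q0 [Q1 [Q2 q]] xor [Q0 [Q1 [Q1 [Q2 q]] and [Q2 q]]]] xor [Q1 [Q2 q]]]
  [Q0 [Q0 [Q0 [Q1 [Q2 q]]] xor [Q1 [Q1 [Q2 q]] and [Q2 q]]] xor [Q1 [Q2 q]]]

4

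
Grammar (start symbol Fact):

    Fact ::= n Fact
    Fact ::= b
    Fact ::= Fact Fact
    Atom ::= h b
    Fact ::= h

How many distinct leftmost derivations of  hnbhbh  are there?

Parse trees for hnbhbh (showing first 6 of 28):
  [Fact [Fact h] [Fact n [Fact [Fact b] [Fact [Fact h] [Fact [Fact b] [Fact h]]]]]]
  [Fact [Fact h] [Fact n [Fact [Fact b] [Fact [Fact [Fact h] [Fact b]] [Fact h]]]]]
  [Fact [Fact h] [Fact n [Fact [Fact [Fact b] [Fact h]] [Fact [Fact b] [Fact h]]]]]
  [Fact [Fact h] [Fact n [Fact [Fact [Fact b] [Fact [Fact h] [Fact b]]] [Fact h]]]]
  [Fact [Fact h] [Fact n [Fact [Fact [Fact [Fact b] [Fact h]] [Fact b]] [Fact h]]]]
  [Fact [Fact h] [Fact [Fact n [Fact b]] [Fact [Fact h] [Fact [Fact b] [Fact h]]]]]

28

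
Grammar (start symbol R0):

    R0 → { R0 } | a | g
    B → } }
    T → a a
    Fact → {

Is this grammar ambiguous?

Unambiguous

Only R0 is reachable from R0; ignoring the rest: L(R0) is { openⁿ atom closeⁿ : n ≥ 0 }. The bracket depth fixes n, and the derivation is forced at every step.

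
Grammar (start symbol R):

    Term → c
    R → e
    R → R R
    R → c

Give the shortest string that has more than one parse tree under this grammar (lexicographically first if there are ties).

length 1: no string has ≥2 trees
length 2: no string has ≥2 trees
length 3: c c c has 2 parse trees

Two derivations of c c c:
  R ⇒ R R ⇒ R R R ⇒ c R R ⇒ c c R ⇒ c c c
  R ⇒ R R ⇒ c R ⇒ c R R ⇒ c c R ⇒ c c c

c c c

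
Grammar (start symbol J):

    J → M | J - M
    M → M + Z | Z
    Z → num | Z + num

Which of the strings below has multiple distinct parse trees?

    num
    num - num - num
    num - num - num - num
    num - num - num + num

num: 1 tree
num - num - num: 1 tree
num - num - num - num: 1 tree
num - num - num + num: 2 trees

num - num - num + num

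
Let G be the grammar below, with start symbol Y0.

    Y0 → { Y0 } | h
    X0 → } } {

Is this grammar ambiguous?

(X0 is unreachable from Y0, so its rules don't affect L(Y0).) Each string is a nest of matched brackets around a single atom. An opening bracket forces the recursive rule; an atom forces the base rule.

Unambiguous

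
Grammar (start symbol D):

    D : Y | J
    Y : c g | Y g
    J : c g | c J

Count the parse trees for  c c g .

1

Parse trees for c c g:
  [D [J c [J c g]]]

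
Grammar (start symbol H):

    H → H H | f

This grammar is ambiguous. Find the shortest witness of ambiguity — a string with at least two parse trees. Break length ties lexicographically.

length 1: no string has ≥2 trees
length 2: no string has ≥2 trees
length 3: f f f has 2 parse trees

Two derivations of f f f:
  H ⇒ H H ⇒ H H H ⇒ f H H ⇒ f f H ⇒ f f f
  H ⇒ H H ⇒ f H ⇒ f H H ⇒ f f H ⇒ f f f

f f f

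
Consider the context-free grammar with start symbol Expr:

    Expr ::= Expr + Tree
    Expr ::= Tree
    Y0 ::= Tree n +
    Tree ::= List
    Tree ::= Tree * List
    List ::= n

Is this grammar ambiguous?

Unambiguous

(Y0 is unreachable from Expr, so its rules don't affect L(Expr).) This is a standard precedence ladder (Expr over Tree over List), with each level left-recursive on its own operator ('+' at Expr, '*' at Tree). That structure is LR(1), hence unambiguous.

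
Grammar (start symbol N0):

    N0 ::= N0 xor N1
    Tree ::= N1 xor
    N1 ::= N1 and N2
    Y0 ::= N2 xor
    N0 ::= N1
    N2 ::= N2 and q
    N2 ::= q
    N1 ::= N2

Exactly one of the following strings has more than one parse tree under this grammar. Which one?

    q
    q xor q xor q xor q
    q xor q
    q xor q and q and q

q: 1 tree
q xor q xor q xor q: 1 tree
q xor q: 1 tree
q xor q and q and q: 4 trees

q xor q and q and q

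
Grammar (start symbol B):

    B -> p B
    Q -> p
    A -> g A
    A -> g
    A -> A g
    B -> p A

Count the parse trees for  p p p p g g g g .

Parse trees for p p p p g g g g:
  [B p [B p [B p [B p [A g [A g [A g [A g]]]]]]]]
  [B p [B p [B p [B p [A g [A g [A [A g] g]]]]]]]
  [B p [B p [B p [B p [A g [A [A g [A g]] g]]]]]]
  [B p [B p [B p [B p [A g [A [A [A g] g] g]]]]]]
  [B p [B p [B p [B p [A [A g [A g [A g]]] g]]]]]
  [B p [B p [B p [B p [A [A g [A [A g] g]] g]]]]]
  [B p [B p [B p [B p [A [A [A g [A g]] g] g]]]]]
  [B p [B p [B p [B p [A [A [A [A g] g] g] g]]]]]

8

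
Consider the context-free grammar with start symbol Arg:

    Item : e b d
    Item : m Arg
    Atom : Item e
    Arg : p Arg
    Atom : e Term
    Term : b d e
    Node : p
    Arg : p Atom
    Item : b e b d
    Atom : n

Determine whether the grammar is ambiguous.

Ambiguous

Witness: p e b d e

Derivation 1: Arg ⇒ p Atom ⇒ p Item e ⇒ p e b d e
Derivation 2: Arg ⇒ p Atom ⇒ p e Term ⇒ p e b d e

Two distinct leftmost derivations for the same string.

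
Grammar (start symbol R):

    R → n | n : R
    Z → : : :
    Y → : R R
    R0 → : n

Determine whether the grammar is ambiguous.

Unambiguous

Only R is reachable from R; ignoring the rest: Right-recursive list with a separator: after each atom, whether the separator follows determines the rule. One parse per string.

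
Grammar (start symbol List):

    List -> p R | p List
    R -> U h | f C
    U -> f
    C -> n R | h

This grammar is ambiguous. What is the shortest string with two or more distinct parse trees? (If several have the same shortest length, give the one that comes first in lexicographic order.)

p f h

length 3: p f h has 2 parse trees

Two derivations of p f h:
  List ⇒ p R ⇒ p U h ⇒ p f h
  List ⇒ p R ⇒ p f C ⇒ p f h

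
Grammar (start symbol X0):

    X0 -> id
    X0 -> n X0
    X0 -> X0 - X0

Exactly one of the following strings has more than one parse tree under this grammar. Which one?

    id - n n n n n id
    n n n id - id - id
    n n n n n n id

n n n id - id - id

id - n n n n n id: 1 tree
n n n id - id - id: 14 trees
n n n n n n id: 1 tree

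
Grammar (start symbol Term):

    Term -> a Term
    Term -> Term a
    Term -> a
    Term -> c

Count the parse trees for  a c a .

2

Parse trees for a c a:
  [Term a [Term [Term c] a]]
  [Term [Term a [Term c]] a]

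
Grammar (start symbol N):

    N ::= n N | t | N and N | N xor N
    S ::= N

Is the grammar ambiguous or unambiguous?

Ambiguous

Witness: n t and t

Derivation 1: N ⇒ n N ⇒ n N and N ⇒ n t and N ⇒ n t and t
Derivation 2: N ⇒ N and N ⇒ n N and N ⇒ n t and N ⇒ n t and t

Two distinct leftmost derivations for the same string.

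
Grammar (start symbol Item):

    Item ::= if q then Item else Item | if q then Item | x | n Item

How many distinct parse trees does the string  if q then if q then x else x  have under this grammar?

2

Parse trees for if q then if q then x else x:
  [Item if q then [Item if q then [Item x]] else [Item x]]
  [Item if q then [Item if q then [Item x] else [Item x]]]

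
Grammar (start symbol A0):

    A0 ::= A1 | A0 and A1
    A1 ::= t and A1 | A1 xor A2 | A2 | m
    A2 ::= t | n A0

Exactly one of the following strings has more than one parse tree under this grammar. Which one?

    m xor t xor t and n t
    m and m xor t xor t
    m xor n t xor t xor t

m xor n t xor t xor t

m xor t xor t and n t: 1 tree
m and m xor t xor t: 1 tree
m xor n t xor t xor t: 3 trees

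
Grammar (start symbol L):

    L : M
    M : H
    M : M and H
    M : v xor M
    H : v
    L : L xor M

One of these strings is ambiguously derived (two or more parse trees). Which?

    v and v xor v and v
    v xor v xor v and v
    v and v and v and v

v xor v xor v and v

v and v xor v and v: 1 tree
v xor v xor v and v: 7 trees
v and v and v and v: 1 tree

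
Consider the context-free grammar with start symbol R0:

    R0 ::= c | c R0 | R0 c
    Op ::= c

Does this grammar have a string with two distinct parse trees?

Ambiguous

Witness: c c

Derivation 1: R0 ⇒ c R0 ⇒ c c
Derivation 2: R0 ⇒ R0 c ⇒ c c

Two distinct leftmost derivations for the same string.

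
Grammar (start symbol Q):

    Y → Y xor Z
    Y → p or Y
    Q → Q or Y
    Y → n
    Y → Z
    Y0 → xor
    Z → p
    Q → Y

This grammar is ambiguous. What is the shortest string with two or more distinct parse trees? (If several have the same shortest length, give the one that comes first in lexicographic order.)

length 1: no string has ≥2 trees
length 3: p or n has 2 parse trees

Two derivations of p or n:
  Q ⇒ Q or Y ⇒ Y or Y ⇒ Z or Y ⇒ p or Y ⇒ p or n
  Q ⇒ Y ⇒ p or Y ⇒ p or n

p or n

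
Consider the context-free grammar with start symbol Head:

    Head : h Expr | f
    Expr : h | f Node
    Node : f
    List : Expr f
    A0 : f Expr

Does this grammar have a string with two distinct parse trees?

(List, A0 are unreachable from Head, so their rules don't affect L(Head).) The reachable rules are right-linear with at most one rule per (nonterminal, next-terminal) pair. Each input token forces the next rule, so parsing is deterministic.

Unambiguous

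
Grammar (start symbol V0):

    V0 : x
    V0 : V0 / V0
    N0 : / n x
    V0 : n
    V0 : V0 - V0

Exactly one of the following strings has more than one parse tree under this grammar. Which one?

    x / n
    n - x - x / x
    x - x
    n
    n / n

x / n: 1 tree
n - x - x / x: 5 trees
x - x: 1 tree
n: 1 tree
n / n: 1 tree

n - x - x / x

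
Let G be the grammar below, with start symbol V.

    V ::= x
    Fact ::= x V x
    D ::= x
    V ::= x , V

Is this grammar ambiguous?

(Fact, D are unreachable from V, so their rules don't affect L(V).) The reachable grammar is A → atom sep A | atom. Each atom is followed by either the separator (recurse) or end-of-string (stop) — no choice point.

Unambiguous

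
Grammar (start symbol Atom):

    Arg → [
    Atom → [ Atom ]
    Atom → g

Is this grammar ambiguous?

Unambiguous

(Arg is unreachable from Atom, so its rules don't affect L(Atom).) Each string is a nest of matched brackets around a single atom. An opening bracket forces the recursive rule; an atom forces the base rule.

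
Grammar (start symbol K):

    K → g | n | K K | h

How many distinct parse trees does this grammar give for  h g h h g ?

14

Parse trees for h g h h g (showing first 6 of 14):
  [K [K h] [K [K g] [K [K h] [K [K h] [K g]]]]]
  [K [K h] [K [K g] [K [K [K h] [K h]] [K g]]]]
  [K [K h] [K [K [K g] [K h]] [K [K h] [K g]]]]
  [K [K h] [K [K [K g] [K [K h] [K h]]] [K g]]]
  [K [K h] [K [K [K [K g] [K h]] [K h]] [K g]]]
  [K [K [K h] [K g]] [K [K h] [K [K h] [K g]]]]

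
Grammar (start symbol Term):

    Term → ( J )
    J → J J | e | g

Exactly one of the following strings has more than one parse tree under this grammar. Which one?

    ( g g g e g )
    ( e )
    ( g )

( g g g e g )

( g g g e g ): 14 trees
( e ): 1 tree
( g ): 1 tree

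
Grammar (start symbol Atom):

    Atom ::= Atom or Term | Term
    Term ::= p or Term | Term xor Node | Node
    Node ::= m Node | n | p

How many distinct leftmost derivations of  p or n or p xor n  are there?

Parse trees for p or n or p xor n:
  [Atom [Atom [Atom [Term [Node p]]] or [Term [Node n]]] or [Term [Term [Node p]] xor [Node n]]]
  [Atom [Atom [Term p or [Term [Node n]]]] or [Term [Term [Node p]] xor [Node n]]]

2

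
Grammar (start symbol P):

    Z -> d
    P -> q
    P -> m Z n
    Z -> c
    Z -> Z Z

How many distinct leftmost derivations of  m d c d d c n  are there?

Parse trees for m d c d d c n (showing first 6 of 14):
  [P m [Z [Z d] [Z [Z c] [Z [Z d] [Z [Z d] [Z c]]]]] n]
  [P m [Z [Z d] [Z [Z c] [Z [Z [Z d] [Z d]] [Z c]]]] n]
  [P m [Z [Z d] [Z [Z [Z c] [Z d]] [Z [Z d] [Z c]]]] n]
  [P m [Z [Z d] [Z [Z [Z c] [Z [Z d] [Z d]]] [Z c]]] n]
  [P m [Z [Z d] [Z [Z [Z [Z c] [Z d]] [Z d]] [Z c]]] n]
  [P m [Z [Z [Z d] [Z c]] [Z [Z d] [Z [Z d] [Z c]]]] n]

14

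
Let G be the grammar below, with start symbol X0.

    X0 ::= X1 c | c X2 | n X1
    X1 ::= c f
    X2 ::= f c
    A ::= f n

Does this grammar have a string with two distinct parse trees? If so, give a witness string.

Ambiguous

Witness: c f c

Derivation 1: X0 ⇒ X1 c ⇒ c f c
Derivation 2: X0 ⇒ c X2 ⇒ c f c

Two distinct leftmost derivations for the same string.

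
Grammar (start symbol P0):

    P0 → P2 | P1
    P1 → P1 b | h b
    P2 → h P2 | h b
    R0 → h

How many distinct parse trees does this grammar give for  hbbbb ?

Parse trees for hbbbb:
  [P0 [P1 [P1 [P1 [P1 h b] b] b] b]]

1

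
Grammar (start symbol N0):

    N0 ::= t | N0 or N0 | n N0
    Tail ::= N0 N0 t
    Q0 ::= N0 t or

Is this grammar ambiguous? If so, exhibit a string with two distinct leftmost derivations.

Witness: n t or t

Derivation 1: N0 ⇒ N0 or N0 ⇒ n N0 or N0 ⇒ n t or N0 ⇒ n t or t
Derivation 2: N0 ⇒ n N0 ⇒ n N0 or N0 ⇒ n t or N0 ⇒ n t or t

Two distinct leftmost derivations for the same string.

Ambiguous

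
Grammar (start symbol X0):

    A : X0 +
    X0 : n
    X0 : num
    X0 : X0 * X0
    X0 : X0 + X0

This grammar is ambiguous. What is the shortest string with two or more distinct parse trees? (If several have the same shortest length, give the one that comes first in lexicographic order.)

length 1: no string has ≥2 trees
length 3: no string has ≥2 trees
length 5: n * n * n has 2 parse trees

Two derivations of n * n * n:
  X0 ⇒ X0 * X0 ⇒ n * X0 ⇒ n * X0 * X0 ⇒ n * n * X0 ⇒ n * n * n
  X0 ⇒ X0 * X0 ⇒ X0 * X0 * X0 ⇒ n * X0 * X0 ⇒ n * n * X0 ⇒ n * n * n

n * n * n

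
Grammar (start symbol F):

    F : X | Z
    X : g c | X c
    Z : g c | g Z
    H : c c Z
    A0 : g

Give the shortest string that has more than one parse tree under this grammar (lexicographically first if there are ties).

length 2: g c has 2 parse trees

Two derivations of g c:
  F ⇒ X ⇒ g c
  F ⇒ Z ⇒ g c

g c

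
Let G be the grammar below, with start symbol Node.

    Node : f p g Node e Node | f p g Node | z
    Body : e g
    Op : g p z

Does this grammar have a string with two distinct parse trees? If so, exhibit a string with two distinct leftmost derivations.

Ambiguous

Witness: f p g f p g z e z

Derivation 1: Node ⇒ f p g Node e Node ⇒ f p g f p g Node e Node ⇒ f p g f p g z e Node ⇒ f p g f p g z e z
Derivation 2: Node ⇒ f p g Node ⇒ f p g f p g Node e Node ⇒ f p g f p g z e Node ⇒ f p g f p g z e z

Two distinct leftmost derivations for the same string.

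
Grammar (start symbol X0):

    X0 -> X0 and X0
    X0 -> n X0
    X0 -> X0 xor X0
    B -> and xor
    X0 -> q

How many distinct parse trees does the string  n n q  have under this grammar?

Parse trees for n n q:
  [X0 n [X0 n [X0 q]]]

1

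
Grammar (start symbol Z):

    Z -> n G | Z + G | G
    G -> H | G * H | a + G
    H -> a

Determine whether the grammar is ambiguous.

Witness: a + a

Derivation 1: Z ⇒ Z + G ⇒ G + G ⇒ H + G ⇒ a + G ⇒ a + H ⇒ a + a
Derivation 2: Z ⇒ G ⇒ a + G ⇒ a + H ⇒ a + a

Two distinct leftmost derivations for the same string.

Ambiguous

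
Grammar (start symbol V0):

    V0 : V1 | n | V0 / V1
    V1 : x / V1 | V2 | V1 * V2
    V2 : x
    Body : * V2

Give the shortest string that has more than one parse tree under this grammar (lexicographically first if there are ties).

x / x

length 1: no string has ≥2 trees
length 3: x / x has 2 parse trees

Two derivations of x / x:
  V0 ⇒ V1 ⇒ x / V1 ⇒ x / V2 ⇒ x / x
  V0 ⇒ V0 / V1 ⇒ V1 / V1 ⇒ V2 / V1 ⇒ x / V1 ⇒ x / V2 ⇒ x / x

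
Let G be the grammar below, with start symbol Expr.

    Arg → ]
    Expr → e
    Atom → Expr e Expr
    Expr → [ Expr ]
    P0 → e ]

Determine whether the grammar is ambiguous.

Unambiguous

(Atom, P0, Arg are unreachable from Expr, so their rules don't affect L(Expr).) Each string is a nest of matched brackets around a single atom. An opening bracket forces the recursive rule; an atom forces the base rule.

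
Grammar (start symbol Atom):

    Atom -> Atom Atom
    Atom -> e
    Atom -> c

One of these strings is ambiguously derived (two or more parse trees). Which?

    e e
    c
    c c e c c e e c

c c e c c e e c

e e: 1 tree
c: 1 tree
c c e c c e e c: 429 trees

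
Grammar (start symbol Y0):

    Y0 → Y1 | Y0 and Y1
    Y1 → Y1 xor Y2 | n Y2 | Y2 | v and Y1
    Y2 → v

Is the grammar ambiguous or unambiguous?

Witness: v and v

Derivation 1: Y0 ⇒ Y1 ⇒ v and Y1 ⇒ v and Y2 ⇒ v and v
Derivation 2: Y0 ⇒ Y0 and Y1 ⇒ Y1 and Y1 ⇒ Y2 and Y1 ⇒ v and Y1 ⇒ v and Y2 ⇒ v and v

Two distinct leftmost derivations for the same string.

Ambiguous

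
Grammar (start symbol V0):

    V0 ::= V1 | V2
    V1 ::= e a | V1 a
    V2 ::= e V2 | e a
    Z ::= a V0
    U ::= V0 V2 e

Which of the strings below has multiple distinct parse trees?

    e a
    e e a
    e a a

e a: 2 trees
e e a: 1 tree
e a a: 1 tree

e a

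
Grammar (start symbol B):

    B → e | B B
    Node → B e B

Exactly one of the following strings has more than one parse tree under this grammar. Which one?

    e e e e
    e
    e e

e e e e

e e e e: 5 trees
e: 1 tree
e e: 1 tree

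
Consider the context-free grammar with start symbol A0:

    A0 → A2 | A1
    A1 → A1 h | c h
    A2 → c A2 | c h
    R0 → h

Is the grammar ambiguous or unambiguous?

Ambiguous

Witness: c h

Derivation 1: A0 ⇒ A2 ⇒ c h
Derivation 2: A0 ⇒ A1 ⇒ c h

Two distinct leftmost derivations for the same string.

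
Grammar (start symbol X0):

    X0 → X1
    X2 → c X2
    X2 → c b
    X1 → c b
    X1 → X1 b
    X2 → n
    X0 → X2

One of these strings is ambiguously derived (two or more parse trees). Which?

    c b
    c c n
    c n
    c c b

c b

c b: 2 trees
c c n: 1 tree
c n: 1 tree
c c b: 1 tree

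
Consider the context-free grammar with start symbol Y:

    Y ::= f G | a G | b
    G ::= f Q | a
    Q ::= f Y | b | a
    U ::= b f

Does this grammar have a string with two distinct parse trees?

Unambiguous

(U is unreachable from Y, so its rules don't affect L(Y).) Each reachable nonterminal has at most one production per leading terminal, and all productions are right-linear; the derivation is determined token-by-token.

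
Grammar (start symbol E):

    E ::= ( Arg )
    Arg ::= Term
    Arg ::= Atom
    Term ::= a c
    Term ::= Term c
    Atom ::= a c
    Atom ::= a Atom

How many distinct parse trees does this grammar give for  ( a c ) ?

Parse trees for ( a c ):
  [E ( [Arg [Term a c]] )]
  [E ( [Arg [Atom a c]] )]

2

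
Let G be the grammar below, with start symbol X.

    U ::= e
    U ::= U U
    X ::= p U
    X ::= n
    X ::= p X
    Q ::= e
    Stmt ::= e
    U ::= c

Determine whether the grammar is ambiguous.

Ambiguous

Witness: p c c c

Derivation 1: X ⇒ p U ⇒ p U U ⇒ p U U U ⇒ p c U U ⇒ p c c U ⇒ p c c c
Derivation 2: X ⇒ p U ⇒ p U U ⇒ p c U ⇒ p c U U ⇒ p c c U ⇒ p c c c

Two distinct leftmost derivations for the same string.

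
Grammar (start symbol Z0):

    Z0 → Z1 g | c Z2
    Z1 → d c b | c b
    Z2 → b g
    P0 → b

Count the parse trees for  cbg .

2

Parse trees for cbg:
  [Z0 [Z1 c b] g]
  [Z0 c [Z2 b g]]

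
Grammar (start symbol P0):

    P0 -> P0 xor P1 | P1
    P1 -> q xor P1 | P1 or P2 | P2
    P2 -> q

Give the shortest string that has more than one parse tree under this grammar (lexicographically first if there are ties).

q xor q

length 1: no string has ≥2 trees
length 3: q xor q has 2 parse trees

Two derivations of q xor q:
  P0 ⇒ P0 xor P1 ⇒ P1 xor P1 ⇒ P2 xor P1 ⇒ q xor P1 ⇒ q xor P2 ⇒ q xor q
  P0 ⇒ P1 ⇒ q xor P1 ⇒ q xor P2 ⇒ q xor q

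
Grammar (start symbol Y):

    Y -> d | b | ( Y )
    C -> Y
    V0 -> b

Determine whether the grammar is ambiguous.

Unambiguous

Only Y is reachable from Y; ignoring the rest: Each string is a nest of matched brackets around a single atom. An opening bracket forces the recursive rule; an atom forces the base rule.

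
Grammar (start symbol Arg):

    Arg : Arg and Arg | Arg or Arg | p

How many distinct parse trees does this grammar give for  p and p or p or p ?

5

Parse trees for p and p or p or p:
  [Arg [Arg p] and [Arg [Arg p] or [Arg [Arg p] or [Arg p]]]]
  [Arg [Arg p] and [Arg [Arg [Arg p] or [Arg p]] or [Arg p]]]
  [Arg [Arg [Arg p] and [Arg p]] or [Arg [Arg p] or [Arg p]]]
  [Arg [Arg [Arg p] and [Arg [Arg p] or [Arg p]]] or [Arg p]]
  [Arg [Arg [Arg [Arg p] and [Arg p]] or [Arg p]] or [Arg p]]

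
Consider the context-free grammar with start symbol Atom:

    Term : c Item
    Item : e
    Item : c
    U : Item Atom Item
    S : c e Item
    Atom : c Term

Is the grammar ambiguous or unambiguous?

Only Atom, Term, Item are reachable from Atom; ignoring the rest: Restricted to the reachable nonterminals, every rule has the form A → t or A → t B, and no two rules for the same A share a first terminal. The grammar encodes a DFA — one run per string.

Unambiguous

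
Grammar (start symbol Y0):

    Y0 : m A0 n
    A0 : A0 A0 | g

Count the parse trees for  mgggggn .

Parse trees for mgggggn (showing first 6 of 14):
  [Y0 m [A0 [A0 g] [A0 [A0 g] [A0 [A0 g] [A0 [A0 g] [A0 g]]]]] n]
  [Y0 m [A0 [A0 g] [A0 [A0 g] [A0 [A0 [A0 g] [A0 g]] [A0 g]]]] n]
  [Y0 m [A0 [A0 g] [A0 [A0 [A0 g] [A0 g]] [A0 [A0 g] [A0 g]]]] n]
  [Y0 m [A0 [A0 g] [A0 [A0 [A0 g] [A0 [A0 g] [A0 g]]] [A0 g]]] n]
  [Y0 m [A0 [A0 g] [A0 [A0 [A0 [A0 g] [A0 g]] [A0 g]] [A0 g]]] n]
  [Y0 m [A0 [A0 [A0 g] [A0 g]] [A0 [A0 g] [A0 [A0 g] [A0 g]]]] n]

14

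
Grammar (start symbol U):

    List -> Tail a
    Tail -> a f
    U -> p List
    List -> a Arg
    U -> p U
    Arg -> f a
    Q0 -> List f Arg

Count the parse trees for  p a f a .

2

Parse trees for p a f a:
  [U p [List [Tail a f] a]]
  [U p [List a [Arg f a]]]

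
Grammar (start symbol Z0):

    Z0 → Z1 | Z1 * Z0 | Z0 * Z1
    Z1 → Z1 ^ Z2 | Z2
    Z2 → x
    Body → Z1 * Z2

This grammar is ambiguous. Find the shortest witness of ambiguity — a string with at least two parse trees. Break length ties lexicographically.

length 1: no string has ≥2 trees
length 3: x * x has 2 parse trees

Two derivations of x * x:
  Z0 ⇒ Z1 * Z0 ⇒ Z2 * Z0 ⇒ x * Z0 ⇒ x * Z1 ⇒ x * Z2 ⇒ x * x
  Z0 ⇒ Z0 * Z1 ⇒ Z1 * Z1 ⇒ Z2 * Z1 ⇒ x * Z1 ⇒ x * Z2 ⇒ x * x

x * x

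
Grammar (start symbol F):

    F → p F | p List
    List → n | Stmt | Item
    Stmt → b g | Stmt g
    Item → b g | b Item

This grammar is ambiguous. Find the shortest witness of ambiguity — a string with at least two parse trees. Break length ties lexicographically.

p b g

length 2: no string has ≥2 trees
length 3: p b g has 2 parse trees

Two derivations of p b g:
  F ⇒ p List ⇒ p Stmt ⇒ p b g
  F ⇒ p List ⇒ p Item ⇒ p b g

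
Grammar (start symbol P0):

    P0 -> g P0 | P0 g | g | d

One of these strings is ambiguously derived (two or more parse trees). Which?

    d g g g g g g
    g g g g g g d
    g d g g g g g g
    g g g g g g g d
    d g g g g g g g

d g g g g g g: 1 tree
g g g g g g d: 1 tree
g d g g g g g g: 7 trees
g g g g g g g d: 1 tree
d g g g g g g g: 1 tree

g d g g g g g g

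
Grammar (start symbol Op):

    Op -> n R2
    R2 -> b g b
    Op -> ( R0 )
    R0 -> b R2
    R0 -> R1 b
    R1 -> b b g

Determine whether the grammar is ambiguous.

Ambiguous

Witness: ( b b g b )

Derivation 1: Op ⇒ ( R0 ) ⇒ ( b R2 ) ⇒ ( b b g b )
Derivation 2: Op ⇒ ( R0 ) ⇒ ( R1 b ) ⇒ ( b b g b )

Two distinct leftmost derivations for the same string.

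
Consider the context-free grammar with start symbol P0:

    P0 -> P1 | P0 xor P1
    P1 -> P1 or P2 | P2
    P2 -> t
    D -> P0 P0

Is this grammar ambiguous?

Unambiguous

(D is unreachable from P0, so its rules don't affect L(P0).) This is a standard precedence ladder (P0 over P1 over P2), with each level left-recursive on its own operator ('xor' at P0, 'or' at P1). That structure is LR(1), hence unambiguous.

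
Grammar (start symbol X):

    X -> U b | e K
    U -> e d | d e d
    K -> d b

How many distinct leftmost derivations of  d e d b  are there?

1

Parse trees for d e d b:
  [X [U d e d] b]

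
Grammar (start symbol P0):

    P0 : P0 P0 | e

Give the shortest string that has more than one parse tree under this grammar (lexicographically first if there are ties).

length 1: no string has ≥2 trees
length 2: no string has ≥2 trees
length 3: e e e has 2 parse trees

Two derivations of e e e:
  P0 ⇒ P0 P0 ⇒ P0 P0 P0 ⇒ e P0 P0 ⇒ e e P0 ⇒ e e e
  P0 ⇒ P0 P0 ⇒ e P0 ⇒ e P0 P0 ⇒ e e P0 ⇒ e e e

e e e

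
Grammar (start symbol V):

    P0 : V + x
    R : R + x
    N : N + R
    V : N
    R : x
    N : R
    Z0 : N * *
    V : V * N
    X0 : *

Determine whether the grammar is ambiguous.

Witness: x + x

Derivation 1: V ⇒ N ⇒ N + R ⇒ R + R ⇒ x + R ⇒ x + x
Derivation 2: V ⇒ N ⇒ R ⇒ R + x ⇒ x + x

Two distinct leftmost derivations for the same string.

Ambiguous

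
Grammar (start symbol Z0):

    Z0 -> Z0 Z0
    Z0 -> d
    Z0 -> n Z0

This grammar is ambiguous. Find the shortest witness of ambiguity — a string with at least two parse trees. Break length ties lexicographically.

d d d

length 1: no string has ≥2 trees
length 2: no string has ≥2 trees
length 3: d d d has 2 parse trees

Two derivations of d d d:
  Z0 ⇒ Z0 Z0 ⇒ Z0 Z0 Z0 ⇒ d Z0 Z0 ⇒ d d Z0 ⇒ d d d
  Z0 ⇒ Z0 Z0 ⇒ d Z0 ⇒ d Z0 Z0 ⇒ d d Z0 ⇒ d d d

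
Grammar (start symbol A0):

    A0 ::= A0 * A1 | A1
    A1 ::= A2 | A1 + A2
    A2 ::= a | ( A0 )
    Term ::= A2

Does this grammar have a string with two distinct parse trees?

Only A0, A1, A2 are reachable from A0; ignoring the rest: This is a standard precedence ladder (A0 over A1 over A2), with each level left-recursive on its own operator ('*' at A0, '+' at A1). That structure is LR(1), hence unambiguous.

Unambiguous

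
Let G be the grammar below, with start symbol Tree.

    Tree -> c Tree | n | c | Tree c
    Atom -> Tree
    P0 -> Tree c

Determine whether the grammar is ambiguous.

Ambiguous

Witness: c c

Derivation 1: Tree ⇒ c Tree ⇒ c c
Derivation 2: Tree ⇒ Tree c ⇒ c c

Two distinct leftmost derivations for the same string.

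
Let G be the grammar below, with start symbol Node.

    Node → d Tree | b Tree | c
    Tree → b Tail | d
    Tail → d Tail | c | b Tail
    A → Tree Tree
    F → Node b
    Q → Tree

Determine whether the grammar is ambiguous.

(A, F, Q are unreachable from Node, so their rules don't affect L(Node).) Restricted to the reachable nonterminals, every rule has the form A → t or A → t B, and no two rules for the same A share a first terminal. The grammar encodes a DFA — one run per string.

Unambiguous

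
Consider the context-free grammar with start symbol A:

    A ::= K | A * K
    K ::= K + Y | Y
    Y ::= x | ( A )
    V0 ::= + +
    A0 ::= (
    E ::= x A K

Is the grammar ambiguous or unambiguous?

Unambiguous

(V0, A0, E are unreachable from A, so their rules don't affect L(A).) A → A * K | K  ;  K → K + Y | Y  — a left-associative chain with Y at the bottom. Each string factors uniquely by precedence.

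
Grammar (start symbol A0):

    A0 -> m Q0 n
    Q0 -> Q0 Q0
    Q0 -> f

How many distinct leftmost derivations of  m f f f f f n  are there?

Parse trees for m f f f f f n (showing first 6 of 14):
  [A0 m [Q0 [Q0 f] [Q0 [Q0 f] [Q0 [Q0 f] [Q0 [Q0 f] [Q0 f]]]]] n]
  [A0 m [Q0 [Q0 f] [Q0 [Q0 f] [Q0 [Q0 [Q0 f] [Q0 f]] [Q0 f]]]] n]
  [A0 m [Q0 [Q0 f] [Q0 [Q0 [Q0 f] [Q0 f]] [Q0 [Q0 f] [Q0 f]]]] n]
  [A0 m [Q0 [Q0 f] [Q0 [Q0 [Q0 f] [Q0 [Q0 f] [Q0 f]]] [Q0 f]]] n]
  [A0 m [Q0 [Q0 f] [Q0 [Q0 [Q0 [Q0 f] [Q0 f]] [Q0 f]] [Q0 f]]] n]
  [A0 m [Q0 [Q0 [Q0 f] [Q0 f]] [Q0 [Q0 f] [Q0 [Q0 f] [Q0 f]]]] n]

14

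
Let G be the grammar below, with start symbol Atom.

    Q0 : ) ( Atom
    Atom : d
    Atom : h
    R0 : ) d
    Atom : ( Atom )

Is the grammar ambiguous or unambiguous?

Unambiguous

Only Atom is reachable from Atom; ignoring the rest: Each string is a nest of matched brackets around a single atom. An opening bracket forces the recursive rule; an atom forces the base rule.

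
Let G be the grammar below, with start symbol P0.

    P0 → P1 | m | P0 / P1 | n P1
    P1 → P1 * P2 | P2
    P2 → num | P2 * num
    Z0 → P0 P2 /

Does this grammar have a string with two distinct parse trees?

Witness: num * num

Derivation 1: P0 ⇒ P1 ⇒ P1 * P2 ⇒ P2 * P2 ⇒ num * P2 ⇒ num * num
Derivation 2: P0 ⇒ P1 ⇒ P2 ⇒ P2 * num ⇒ num * num

Two distinct leftmost derivations for the same string.

Ambiguous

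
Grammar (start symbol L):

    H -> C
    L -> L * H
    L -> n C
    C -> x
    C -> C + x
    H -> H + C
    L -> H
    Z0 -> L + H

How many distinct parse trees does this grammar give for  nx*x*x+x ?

2

Parse trees for nx*x*x+x:
  [L [L [L n [C x]] * [H [C x]]] * [H [C [C x] + x]]]
  [L [L [L n [C x]] * [H [C x]]] * [H [H [C x]] + [C x]]]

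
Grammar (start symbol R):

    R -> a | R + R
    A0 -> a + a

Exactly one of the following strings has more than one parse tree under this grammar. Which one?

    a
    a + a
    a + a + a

a: 1 tree
a + a: 1 tree
a + a + a: 2 trees

a + a + a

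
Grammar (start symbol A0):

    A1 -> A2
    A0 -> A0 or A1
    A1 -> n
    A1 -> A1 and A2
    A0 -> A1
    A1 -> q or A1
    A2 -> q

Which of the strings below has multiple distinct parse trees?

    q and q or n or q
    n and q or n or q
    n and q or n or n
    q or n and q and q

q or n and q and q

q and q or n or q: 1 tree
n and q or n or q: 1 tree
n and q or n or n: 1 tree
q or n and q and q: 4 trees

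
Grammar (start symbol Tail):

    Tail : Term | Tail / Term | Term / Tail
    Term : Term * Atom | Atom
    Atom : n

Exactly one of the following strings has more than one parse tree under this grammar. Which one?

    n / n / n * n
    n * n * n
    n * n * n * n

n / n / n * n

n / n / n * n: 4 trees
n * n * n: 1 tree
n * n * n * n: 1 tree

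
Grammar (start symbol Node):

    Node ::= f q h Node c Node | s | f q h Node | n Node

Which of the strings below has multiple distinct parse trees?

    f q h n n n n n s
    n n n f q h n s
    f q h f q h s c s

f q h f q h s c s

f q h n n n n n s: 1 tree
n n n f q h n s: 1 tree
f q h f q h s c s: 2 trees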